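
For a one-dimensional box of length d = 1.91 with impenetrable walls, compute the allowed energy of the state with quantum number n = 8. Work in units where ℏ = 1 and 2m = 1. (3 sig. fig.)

Requiring ψ(0) = ψ(d) = 0 quantises k = nπ/d, hence E_n = ℏ²k²/2m = n²π²ℏ²/(2md²).
E_8 = 8² × π² / (2 × 0.5 × 1.91²) = 173.1.

E = 173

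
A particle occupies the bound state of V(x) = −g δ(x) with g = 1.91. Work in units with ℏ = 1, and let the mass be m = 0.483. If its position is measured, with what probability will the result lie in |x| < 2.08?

The normalised bound state is ψ = √κ e^{−κ|x|} with κ = mg/ℏ² = 0.9225.
P(|x| < d) = ∫_{−d}^{d} κ e^{−2κ|x|} dx = 1 − e^{−2κd} = 1 − e^{−3.838} = 0.9785.

P = 0.978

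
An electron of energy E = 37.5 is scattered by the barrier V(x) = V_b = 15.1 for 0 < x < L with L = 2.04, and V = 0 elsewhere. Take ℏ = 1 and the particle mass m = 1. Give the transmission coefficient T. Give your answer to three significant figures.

T = 0.949

E > V_b: inside the barrier k₂ = √(2m(E − V_b))/ℏ = 6.693, k₂L = 13.65.
Matching at both interfaces gives T⁻¹ = 1 + V_b² sin²(k₂L) / [4E(E − V_b)] = 1.053, hence T = 0.949.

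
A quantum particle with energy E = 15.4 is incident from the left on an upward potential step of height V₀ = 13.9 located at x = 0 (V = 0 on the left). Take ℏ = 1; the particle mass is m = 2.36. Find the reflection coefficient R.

On each side the TISE gives plane waves with k = √(2m(E − V))/ℏ: k₁ = √(2·2.36·15.4) = 8.526, k₂ = √(2·2.36·1.5) = 2.661.
Matching ψ and ψ′ at x = 0 gives r = (k₁ − k₂)/(k₁ + k₂), so R = r² = 0.2749 and T = 1 − R = 0.7251.

R = 0.275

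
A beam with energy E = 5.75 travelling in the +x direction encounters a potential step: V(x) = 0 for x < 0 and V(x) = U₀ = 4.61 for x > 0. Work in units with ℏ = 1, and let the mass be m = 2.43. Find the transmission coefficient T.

On each side the TISE gives plane waves with k = √(2m(E − V))/ℏ: k₁ = √(2·2.43·5.75) = 5.286, k₂ = √(2·2.43·1.14) = 2.354.
Continuity of ψ and ψ′ at the step yields the reflection amplitude r = (k₁ − k₂)/(k₁ + k₂) = 0.3838; thus R = |r|² = 0.1473, T = 0.8527.

T = 0.853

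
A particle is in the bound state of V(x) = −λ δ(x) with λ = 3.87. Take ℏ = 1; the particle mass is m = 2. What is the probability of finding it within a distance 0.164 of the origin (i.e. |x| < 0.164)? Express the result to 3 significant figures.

The normalised bound state is ψ = √κ e^{−κ|x|} with κ = mλ/ℏ² = 7.740.
P(|x| < d) = ∫_{−d}^{d} κ e^{−2κ|x|} dx = 1 − e^{−2κd} = 1 − e^{−2.539} = 0.9210.

P = 0.921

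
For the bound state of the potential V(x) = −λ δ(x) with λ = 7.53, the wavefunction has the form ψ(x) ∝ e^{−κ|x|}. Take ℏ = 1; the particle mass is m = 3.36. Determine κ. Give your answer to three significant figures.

κ = 25.3

Integrate −(ℏ²/2m)ψ'' − λδ(x)ψ = Eψ from −ε to +ε: the ψ'' term gives ψ'(0⁺) − ψ'(0⁻) and the δ term gives −(2mλ/ℏ²)ψ(0).
With ψ ∝ e^{−κ|x|} this yields −2κ = −2mλ/ℏ², so κ = mλ/ℏ² = 25.30.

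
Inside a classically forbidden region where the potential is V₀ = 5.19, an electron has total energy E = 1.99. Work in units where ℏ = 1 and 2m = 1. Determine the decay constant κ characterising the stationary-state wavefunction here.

Since E < V₀ the TISE in this region is ψ'' = κ²ψ with κ = √(2m(V₀ − E))/ℏ.
κ = √(2 × 0.5 × 3.2) = 1.789.

κ = 1.79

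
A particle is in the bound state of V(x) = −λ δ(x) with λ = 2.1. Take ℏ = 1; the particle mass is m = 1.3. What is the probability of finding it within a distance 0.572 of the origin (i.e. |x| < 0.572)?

The normalised bound state is ψ = √κ e^{−κ|x|} with κ = mλ/ℏ² = 2.730.
P(|x| < d) = ∫_{−d}^{d} κ e^{−2κ|x|} dx = 1 − e^{−2κd} = 1 − e^{−3.123} = 0.9560.

P = 0.956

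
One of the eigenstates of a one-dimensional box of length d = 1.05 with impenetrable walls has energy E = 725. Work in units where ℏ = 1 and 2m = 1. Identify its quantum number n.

For an infinite well E_n = n²π²ℏ²/(2md²), so n = (d/πℏ)√(2mE).
n = (1.05/π) × √(2 × 0.5 × 725) = 8.999 → n = 9.

n = 9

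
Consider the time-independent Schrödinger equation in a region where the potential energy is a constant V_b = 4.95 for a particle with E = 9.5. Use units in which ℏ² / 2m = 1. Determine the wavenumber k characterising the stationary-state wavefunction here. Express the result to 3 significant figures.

k = 2.13

With E > V_b the solution is oscillatory, ψ ∝ e^{±ikx} with k = √(2m(E − V_b))/ℏ.
k = √(2 × 0.5 × 4.55) = 2.133.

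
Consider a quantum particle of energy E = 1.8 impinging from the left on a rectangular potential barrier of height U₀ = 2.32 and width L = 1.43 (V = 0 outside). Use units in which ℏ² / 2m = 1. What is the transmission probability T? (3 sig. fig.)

T = 0.317

Since E < U₀ the interior solution is evanescent with decay constant κ = √(2m(U₀ − E))/ℏ = 0.7211.
κL = 1.031, sinh(κL) = 1.224.
The exact tunnelling result is T⁻¹ = 1 + U₀² sinh²(κL) / [4E(U₀ − E)] = 3.153, so T = 0.317.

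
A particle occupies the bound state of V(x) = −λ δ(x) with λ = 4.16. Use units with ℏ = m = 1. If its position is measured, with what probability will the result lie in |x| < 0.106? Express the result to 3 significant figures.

The normalised bound state is ψ = √κ e^{−κ|x|} with κ = mλ/ℏ² = 4.160.
P(|x| < d) = ∫_{−d}^{d} κ e^{−2κ|x|} dx = 1 − e^{−2κd} = 1 − e^{−0.8819} = 0.5860.

P = 0.586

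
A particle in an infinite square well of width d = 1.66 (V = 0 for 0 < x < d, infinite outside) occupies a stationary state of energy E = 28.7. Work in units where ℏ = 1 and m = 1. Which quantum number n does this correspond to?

From E_n = n²π²ℏ²/(2md²) invert to n = √(2md²E)/(πℏ).
n = (1.66/π) × √(2 × 1 × 28.7) = 4.003 → n = 4.

n = 4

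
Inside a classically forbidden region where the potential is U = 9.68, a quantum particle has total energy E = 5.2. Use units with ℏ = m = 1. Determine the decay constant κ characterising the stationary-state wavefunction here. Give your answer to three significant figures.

κ = 2.99

Since E < U the TISE in this region is ψ'' = κ²ψ with κ = √(2m(U − E))/ℏ.
κ = √(2 × 1 × 4.48) = 2.993.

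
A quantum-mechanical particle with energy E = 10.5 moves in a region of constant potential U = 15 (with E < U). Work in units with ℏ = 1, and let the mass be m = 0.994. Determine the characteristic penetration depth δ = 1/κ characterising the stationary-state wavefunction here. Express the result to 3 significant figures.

Since E < U the TISE in this region is ψ'' = κ²ψ with κ = √(2m(U − E))/ℏ.
κ = √(2 × 0.994 × 4.5) = 2.991. The penetration depth is δ = 1/κ = 0.334.

δ = 0.334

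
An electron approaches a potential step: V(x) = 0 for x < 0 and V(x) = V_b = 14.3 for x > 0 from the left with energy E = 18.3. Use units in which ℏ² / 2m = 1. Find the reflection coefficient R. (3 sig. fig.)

On each side the TISE gives plane waves with k = √(2m(E − V))/ℏ: k₁ = √(2·½·18.3) = 4.278, k₂ = √(2·½·4) = 2.000.
Matching ψ and ψ′ at x = 0 gives r = (k₁ − k₂)/(k₁ + k₂), so R = r² = 0.1317 and T = 1 − R = 0.8683.

R = 0.132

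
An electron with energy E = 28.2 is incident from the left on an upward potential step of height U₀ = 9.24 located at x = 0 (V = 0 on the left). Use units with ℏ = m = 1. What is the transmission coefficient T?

T = 0.990

On each side the TISE gives plane waves with k = √(2m(E − V))/ℏ: k₁ = √(2·1·28.2) = 7.510, k₂ = √(2·1·18.96) = 6.158.
Matching ψ and ψ′ at x = 0 gives r = (k₁ − k₂)/(k₁ + k₂), so R = r² = 0.009786 and T = 1 − R = 0.9902.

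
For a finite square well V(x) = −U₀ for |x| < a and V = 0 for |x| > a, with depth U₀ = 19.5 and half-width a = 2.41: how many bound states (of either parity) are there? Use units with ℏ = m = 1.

N = 10

Define the well-strength parameter z₀ = (a/ℏ)√(2mU₀) = 2.41 × √(2·1·19.5) = 15.05.
A new bound state (alternating even/odd) appears each time z₀ passes a multiple of π/2, so N = ⌊2z₀/π⌋ + 1 = ⌊9.581⌋ + 1 = 10.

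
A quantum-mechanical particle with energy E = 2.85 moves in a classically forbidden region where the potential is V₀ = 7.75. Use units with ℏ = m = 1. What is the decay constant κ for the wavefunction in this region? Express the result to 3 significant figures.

κ = 3.13

Since E < V₀ the TISE in this region is ψ'' = κ²ψ with κ = √(2m(V₀ − E))/ℏ.
κ = √(2 × 1 × 4.9) = 3.130.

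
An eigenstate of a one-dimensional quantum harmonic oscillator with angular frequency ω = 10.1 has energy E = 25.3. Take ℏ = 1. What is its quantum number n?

E_n = ℏω(n + ½) ⇒ n = E/(ℏω) − ½ = 25.3/10.1 − 0.5 = 2.005 → n = 2.

n = 2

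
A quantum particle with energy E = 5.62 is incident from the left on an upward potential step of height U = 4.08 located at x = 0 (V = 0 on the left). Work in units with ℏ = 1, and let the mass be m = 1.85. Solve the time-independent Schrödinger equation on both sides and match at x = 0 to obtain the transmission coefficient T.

T = 0.902

On each side the TISE gives plane waves with k = √(2m(E − V))/ℏ: k₁ = √(2·1.85·5.62) = 4.560, k₂ = √(2·1.85·1.54) = 2.387.
Continuity of ψ and ψ′ at the step yields the reflection amplitude r = (k₁ − k₂)/(k₁ + k₂) = 0.3128; thus R = |r|² = 0.09784, T = 0.9022.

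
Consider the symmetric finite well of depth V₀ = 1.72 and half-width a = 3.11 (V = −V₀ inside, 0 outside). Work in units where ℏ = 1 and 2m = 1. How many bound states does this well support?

N = 3

The dimensionless depth is z₀ = a√(2mV₀)/ℏ = 3.11 × √(1.720) = 4.079.
A new bound state (alternating even/odd) appears each time z₀ passes a multiple of π/2, so N = ⌊2z₀/π⌋ + 1 = ⌊2.597⌋ + 1 = 3.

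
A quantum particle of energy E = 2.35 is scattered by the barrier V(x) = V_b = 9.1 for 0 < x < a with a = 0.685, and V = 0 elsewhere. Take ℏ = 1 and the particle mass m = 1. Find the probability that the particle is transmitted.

E < V_b: inside the barrier ψ ∝ e^{±κx} with κ = √(2m(V_b − E))/ℏ = 3.674.
κa = 2.517, sinh(κa) = 6.154.
The exact tunnelling result is T⁻¹ = 1 + V_b² sinh²(κa) / [4E(V_b − E)] = 50.43, so T = 0.0198.

T = 0.0198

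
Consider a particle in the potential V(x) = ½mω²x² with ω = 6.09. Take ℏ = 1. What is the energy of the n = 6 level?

The oscillator eigenvalues are E_n = ℏω(n + ½), so E_6 = 6.09 × 6.5 = 39.59.

E = 39.6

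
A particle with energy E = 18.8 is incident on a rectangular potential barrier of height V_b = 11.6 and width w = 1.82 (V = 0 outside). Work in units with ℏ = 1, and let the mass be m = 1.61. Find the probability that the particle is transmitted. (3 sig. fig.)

E > V_b: inside the barrier k₂ = √(2m(E − V_b))/ℏ = 4.815, k₂w = 8.763.
T = [1 + V_b² sin²(k₂w) / (4E(E − V_b))]⁻¹ = 1/1.094 = 0.914.

T = 0.914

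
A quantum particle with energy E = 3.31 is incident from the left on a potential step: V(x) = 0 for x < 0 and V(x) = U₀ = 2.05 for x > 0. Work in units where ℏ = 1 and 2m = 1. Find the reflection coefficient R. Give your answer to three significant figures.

R = 0.0561

On each side the TISE gives plane waves with k = √(2m(E − V))/ℏ: k₁ = √(2·½·3.31) = 1.819, k₂ = √(2·½·1.26) = 1.122.
Matching ψ and ψ′ at x = 0 gives r = (k₁ − k₂)/(k₁ + k₂), so R = r² = 0.05611 and T = 1 − R = 0.9439.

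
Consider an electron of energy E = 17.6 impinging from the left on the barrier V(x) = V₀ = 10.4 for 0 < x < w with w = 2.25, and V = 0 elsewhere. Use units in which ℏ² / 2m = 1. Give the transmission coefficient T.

Above the barrier the interior wavenumber is k₂ = √(2m(E − V₀))/ℏ = 2.683, giving phase k₂w = 6.037.
Matching at both interfaces gives T⁻¹ = 1 + V₀² sin²(k₂w) / [4E(E − V₀)] = 1.013, hence T = 0.988.

T = 0.988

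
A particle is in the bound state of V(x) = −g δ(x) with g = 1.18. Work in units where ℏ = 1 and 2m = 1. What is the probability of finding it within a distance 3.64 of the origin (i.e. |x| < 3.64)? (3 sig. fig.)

The normalised bound state is ψ = √κ e^{−κ|x|} with κ = mg/ℏ² = 0.5900.
P(|x| < d) = ∫_{−d}^{d} κ e^{−2κ|x|} dx = 1 − e^{−2κd} = 1 − e^{−4.295} = 0.9864.

P = 0.986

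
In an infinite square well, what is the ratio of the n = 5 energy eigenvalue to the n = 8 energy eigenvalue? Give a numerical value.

Since E_n ∝ n², the ratio is (5/8)² = 0.390625.

0.390625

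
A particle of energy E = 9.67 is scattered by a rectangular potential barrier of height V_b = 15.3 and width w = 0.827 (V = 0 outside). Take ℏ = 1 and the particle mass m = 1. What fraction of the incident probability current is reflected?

Since E < V_b the interior solution is evanescent with decay constant κ = √(2m(V_b − E))/ℏ = 3.356.
κw = 2.775, sinh(κw) = 7.989.
The exact tunnelling result is T⁻¹ = 1 + V_b² sinh²(κw) / [4E(V_b − E)] = 69.60, so T = 0.0144.
R = 1 − T = 0.986.

R = 0.986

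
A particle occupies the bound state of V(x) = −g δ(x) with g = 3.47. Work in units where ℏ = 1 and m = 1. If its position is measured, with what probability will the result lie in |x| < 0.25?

The normalised bound state is ψ = √κ e^{−κ|x|} with κ = mg/ℏ² = 3.470.
P(|x| < d) = ∫_{−d}^{d} κ e^{−2κ|x|} dx = 1 − e^{−2κd} = 1 − e^{−1.735} = 0.8236.

P = 0.824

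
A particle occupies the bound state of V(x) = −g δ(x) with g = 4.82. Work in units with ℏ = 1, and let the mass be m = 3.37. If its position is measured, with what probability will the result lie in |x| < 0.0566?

The normalised bound state is ψ = √κ e^{−κ|x|} with κ = mg/ℏ² = 16.24.
P(|x| < d) = ∫_{−d}^{d} κ e^{−2κ|x|} dx = 1 − e^{−2κd} = 1 − e^{−1.839} = 0.8410.

P = 0.841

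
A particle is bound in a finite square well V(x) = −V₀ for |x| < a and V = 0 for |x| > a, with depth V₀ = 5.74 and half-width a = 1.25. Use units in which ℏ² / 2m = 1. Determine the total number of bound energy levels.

The dimensionless depth is z₀ = a√(2mV₀)/ℏ = 1.25 × √(5.740) = 2.995.
A new bound state (alternating even/odd) appears each time z₀ passes a multiple of π/2, so N = ⌊2z₀/π⌋ + 1 = ⌊1.907⌋ + 1 = 2.

N = 2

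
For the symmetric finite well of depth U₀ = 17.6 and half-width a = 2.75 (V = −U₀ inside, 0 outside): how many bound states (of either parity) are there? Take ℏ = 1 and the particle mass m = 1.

Define the well-strength parameter z₀ = (a/ℏ)√(2mU₀) = 2.75 × √(2·1·17.6) = 16.32.
The even/odd transcendental equations gain one root per π/2 in z₀, giving N = 1 + ⌊2z₀/π⌋ = 1 + ⌊10.39⌋ = 11.

N = 11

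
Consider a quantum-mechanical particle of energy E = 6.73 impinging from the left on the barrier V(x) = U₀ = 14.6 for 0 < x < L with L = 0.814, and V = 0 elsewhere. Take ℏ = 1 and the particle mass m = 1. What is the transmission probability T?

E < U₀: inside the barrier ψ ∝ e^{±κx} with κ = √(2m(U₀ − E))/ℏ = 3.967.
κL = 3.229, sinh(κL) = 12.61.
Matching ψ, ψ′ at both faces gives T = [1 + U₀² sinh²(κL) / (4E(U₀ − E))]⁻¹ = 1/161.1 = 0.00621.

T = 0.00621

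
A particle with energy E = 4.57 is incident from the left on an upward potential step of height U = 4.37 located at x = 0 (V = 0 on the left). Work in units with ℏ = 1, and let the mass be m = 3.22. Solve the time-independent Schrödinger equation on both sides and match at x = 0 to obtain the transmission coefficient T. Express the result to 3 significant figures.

T = 0.572

On each side the TISE gives plane waves with k = √(2m(E − V))/ℏ: k₁ = √(2·3.22·4.57) = 5.425, k₂ = √(2·3.22·0.2) = 1.135.
Continuity of ψ and ψ′ at the step yields the reflection amplitude r = (k₁ − k₂)/(k₁ + k₂) = 0.6540; thus R = |r|² = 0.4277, T = 0.5723.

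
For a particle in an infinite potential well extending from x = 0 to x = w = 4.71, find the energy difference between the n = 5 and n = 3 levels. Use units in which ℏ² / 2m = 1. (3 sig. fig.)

E_n = n²π²ℏ²/(2mw²), so ΔE = (5² − 3²) π²ℏ²/(2mw²).
ΔE = 16 × π² / (2 × 0.5 × 4.71²) = 7.118.

ΔE = 7.12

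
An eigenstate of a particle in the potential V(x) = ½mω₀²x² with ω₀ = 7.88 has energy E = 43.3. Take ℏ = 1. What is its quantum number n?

E_n = ℏω₀(n + ½) ⇒ n = E/(ℏω₀) − ½ = 43.3/7.88 − 0.5 = 4.995 → n = 5.

n = 5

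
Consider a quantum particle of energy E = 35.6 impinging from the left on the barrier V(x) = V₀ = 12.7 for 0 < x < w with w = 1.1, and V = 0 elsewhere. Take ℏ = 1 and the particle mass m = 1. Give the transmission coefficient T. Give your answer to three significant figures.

Above the barrier the interior wavenumber is k₂ = √(2m(E − V₀))/ℏ = 6.768, giving phase k₂w = 7.444.
T = [1 + V₀² sin²(k₂w) / (4E(E − V₀))]⁻¹ = 1/1.042 = 0.960.

T = 0.960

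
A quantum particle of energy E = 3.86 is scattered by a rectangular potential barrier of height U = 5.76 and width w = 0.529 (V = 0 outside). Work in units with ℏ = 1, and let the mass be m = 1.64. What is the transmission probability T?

Since E < U the interior solution is evanescent with decay constant κ = √(2m(U − E))/ℏ = 2.496.
κw = 1.321, sinh(κw) = 1.739.
The exact tunnelling result is T⁻¹ = 1 + U² sinh²(κw) / [4E(U − E)] = 4.421, so T = 0.226.

T = 0.226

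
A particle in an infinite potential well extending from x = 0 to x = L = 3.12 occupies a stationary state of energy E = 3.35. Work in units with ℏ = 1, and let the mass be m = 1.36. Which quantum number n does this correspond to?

n = 3

For an infinite well E_n = n²π²ℏ²/(2mL²), so n = (L/πℏ)√(2mE).
n = (3.12/π) × √(2 × 1.36 × 3.35) = 2.998 → n = 3.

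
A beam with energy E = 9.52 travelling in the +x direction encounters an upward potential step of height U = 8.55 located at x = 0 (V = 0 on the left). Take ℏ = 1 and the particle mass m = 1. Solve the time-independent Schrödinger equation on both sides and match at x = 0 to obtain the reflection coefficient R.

On each side the TISE gives plane waves with k = √(2m(E − V))/ℏ: k₁ = √(2·1·9.52) = 4.363, k₂ = √(2·1·0.97) = 1.393.
Continuity of ψ and ψ′ at the step yields the reflection amplitude r = (k₁ − k₂)/(k₁ + k₂) = 0.5161; thus R = |r|² = 0.2663, T = 0.7337.

R = 0.266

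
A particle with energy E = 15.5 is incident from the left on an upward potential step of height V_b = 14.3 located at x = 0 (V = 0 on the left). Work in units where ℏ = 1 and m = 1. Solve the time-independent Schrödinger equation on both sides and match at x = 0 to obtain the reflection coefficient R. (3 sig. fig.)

The wavenumbers are k₁ = √(2mE)/ℏ = 5.568 on the left and k₂ = √(2m(E − V_b))/ℏ = 1.549 on the right.
Continuity of ψ and ψ′ at the step yields the reflection amplitude r = (k₁ − k₂)/(k₁ + k₂) = 0.5646; thus R = |r|² = 0.3188, T = 0.6812.

R = 0.319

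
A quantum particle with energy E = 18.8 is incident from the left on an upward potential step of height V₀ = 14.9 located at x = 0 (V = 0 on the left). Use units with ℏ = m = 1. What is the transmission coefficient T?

T = 0.860

The wavenumbers are k₁ = √(2mE)/ℏ = 6.132 on the left and k₂ = √(2m(E − V₀))/ℏ = 2.793 on the right.
Matching ψ and ψ′ at x = 0 gives r = (k₁ − k₂)/(k₁ + k₂), so R = r² = 0.1400 and T = 1 − R = 0.8600.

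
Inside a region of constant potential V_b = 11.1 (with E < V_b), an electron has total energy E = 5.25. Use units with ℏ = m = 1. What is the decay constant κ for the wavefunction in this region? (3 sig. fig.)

Since E < V_b the TISE in this region is ψ'' = κ²ψ with κ = √(2m(V_b − E))/ℏ.
κ = √(2 × 1 × 5.85) = 3.421.

κ = 3.42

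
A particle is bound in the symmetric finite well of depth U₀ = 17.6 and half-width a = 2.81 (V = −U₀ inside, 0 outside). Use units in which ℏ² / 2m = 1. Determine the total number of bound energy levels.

N = 8

Define the well-strength parameter z₀ = (a/ℏ)√(2mU₀) = 2.81 × √(2·0.5·17.6) = 11.79.
A new bound state (alternating even/odd) appears each time z₀ passes a multiple of π/2, so N = ⌊2z₀/π⌋ + 1 = ⌊7.505⌋ + 1 = 8.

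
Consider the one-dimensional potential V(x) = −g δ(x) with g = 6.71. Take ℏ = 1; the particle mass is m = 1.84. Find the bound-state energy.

E = -41.4

The bound state is ψ(x) = √κ e^{−κ|x|}. The derivative jump ψ'(0⁺) − ψ'(0⁻) = −(2mg/ℏ²)ψ(0) fixes κ = mg/ℏ² = 12.35.
Then E = −ℏ²κ²/(2m) = −mg²/(2ℏ²) = -41.42.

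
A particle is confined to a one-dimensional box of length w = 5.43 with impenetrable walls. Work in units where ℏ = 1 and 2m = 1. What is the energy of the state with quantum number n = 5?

Requiring ψ(0) = ψ(w) = 0 quantises k = nπ/w, hence E_n = ℏ²k²/2m = n²π²ℏ²/(2mw²).
E_5 = 5² × π² / (2 × 0.5 × 5.43²) = 8.368.

E = 8.37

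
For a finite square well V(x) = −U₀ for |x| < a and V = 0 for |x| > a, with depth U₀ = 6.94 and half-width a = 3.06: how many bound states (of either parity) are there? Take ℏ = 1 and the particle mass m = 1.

N = 8

The dimensionless depth is z₀ = a√(2mU₀)/ℏ = 3.06 × √(13.88) = 11.40.
The even/odd transcendental equations gain one root per π/2 in z₀, giving N = 1 + ⌊2z₀/π⌋ = 1 + ⌊7.258⌋ = 8.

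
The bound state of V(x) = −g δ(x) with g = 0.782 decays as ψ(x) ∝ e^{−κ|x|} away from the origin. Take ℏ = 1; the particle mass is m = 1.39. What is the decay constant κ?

Integrate −(ℏ²/2m)ψ'' − gδ(x)ψ = Eψ from −ε to +ε: the ψ'' term gives ψ'(0⁺) − ψ'(0⁻) and the δ term gives −(2mg/ℏ²)ψ(0).
With ψ ∝ e^{−κ|x|} this yields −2κ = −2mg/ℏ², so κ = mg/ℏ² = 1.087.

κ = 1.09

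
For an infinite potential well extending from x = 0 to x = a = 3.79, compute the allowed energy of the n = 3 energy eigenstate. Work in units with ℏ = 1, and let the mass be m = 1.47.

The infinite-well eigenfunctions ψ_n = √(2/a) sin(nπx/a) vanish at both walls, giving E_n = n²π²ℏ²/(2ma²).
E_3 = 3² × π² / (2 × 1.47 × 3.79²) = 2.103.

E = 2.10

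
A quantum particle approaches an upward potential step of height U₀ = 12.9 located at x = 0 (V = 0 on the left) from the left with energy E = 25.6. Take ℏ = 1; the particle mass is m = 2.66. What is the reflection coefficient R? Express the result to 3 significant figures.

R = 0.0301

On each side the TISE gives plane waves with k = √(2m(E − V))/ℏ: k₁ = √(2·2.66·25.6) = 11.67, k₂ = √(2·2.66·12.7) = 8.220.
Matching ψ and ψ′ at x = 0 gives r = (k₁ − k₂)/(k₁ + k₂), so R = r² = 0.03009 and T = 1 − R = 0.9699.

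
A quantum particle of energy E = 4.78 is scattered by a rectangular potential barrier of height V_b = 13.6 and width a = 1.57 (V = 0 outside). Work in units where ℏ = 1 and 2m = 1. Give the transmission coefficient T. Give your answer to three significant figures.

E < V_b: inside the barrier ψ ∝ e^{±κx} with κ = √(2m(V_b − E))/ℏ = 2.970.
κa = 4.663, sinh(κa) = 52.95.
The exact tunnelling result is T⁻¹ = 1 + V_b² sinh²(κa) / [4E(V_b − E)] = 3077, so T = 0.000325.

T = 0.000325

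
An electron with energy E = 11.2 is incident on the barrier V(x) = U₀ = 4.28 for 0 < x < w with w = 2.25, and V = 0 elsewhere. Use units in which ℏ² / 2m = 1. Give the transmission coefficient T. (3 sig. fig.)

T = 0.993

Above the barrier the interior wavenumber is k₂ = √(2m(E − U₀))/ℏ = 2.631, giving phase k₂w = 5.919.
T = [1 + U₀² sin²(k₂w) / (4E(E − U₀))]⁻¹ = 1/1.008 = 0.993.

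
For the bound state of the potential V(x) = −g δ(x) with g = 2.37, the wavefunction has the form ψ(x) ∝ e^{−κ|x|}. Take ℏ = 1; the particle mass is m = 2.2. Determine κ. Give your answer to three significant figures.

κ = 5.21

Integrate −(ℏ²/2m)ψ'' − gδ(x)ψ = Eψ from −ε to +ε: the ψ'' term gives ψ'(0⁺) − ψ'(0⁻) and the δ term gives −(2mg/ℏ²)ψ(0).
With ψ ∝ e^{−κ|x|} this yields −2κ = −2mg/ℏ², so κ = mg/ℏ² = 5.214.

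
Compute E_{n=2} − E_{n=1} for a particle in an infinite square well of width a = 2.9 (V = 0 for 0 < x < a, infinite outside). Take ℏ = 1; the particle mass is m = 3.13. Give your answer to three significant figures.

ΔE = 0.562

E_n = n²π²ℏ²/(2ma²), so ΔE = (2² − 1²) π²ℏ²/(2ma²).
ΔE = 3 × π² / (2 × 3.13 × 2.9²) = 0.5624.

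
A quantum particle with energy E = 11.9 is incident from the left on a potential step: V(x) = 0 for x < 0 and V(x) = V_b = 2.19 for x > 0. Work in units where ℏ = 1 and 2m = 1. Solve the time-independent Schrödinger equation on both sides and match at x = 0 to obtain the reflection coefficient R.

R = 0.00258

On each side the TISE gives plane waves with k = √(2m(E − V))/ℏ: k₁ = √(2·½·11.9) = 3.450, k₂ = √(2·½·9.71) = 3.116.
Matching ψ and ψ′ at x = 0 gives r = (k₁ − k₂)/(k₁ + k₂), so R = r² = 0.002581 and T = 1 − R = 0.9974.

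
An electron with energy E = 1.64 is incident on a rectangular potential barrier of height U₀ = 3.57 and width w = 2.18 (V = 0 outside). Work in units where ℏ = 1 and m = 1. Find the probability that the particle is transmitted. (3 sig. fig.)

E < U₀: inside the barrier ψ ∝ e^{±κx} with κ = √(2m(U₀ − E))/ℏ = 1.965.
κw = 4.283, sinh(κw) = 36.22.
Matching ψ, ψ′ at both faces gives T = [1 + U₀² sinh²(κw) / (4E(U₀ − E))]⁻¹ = 1/1322 = 0.000757.

T = 0.000757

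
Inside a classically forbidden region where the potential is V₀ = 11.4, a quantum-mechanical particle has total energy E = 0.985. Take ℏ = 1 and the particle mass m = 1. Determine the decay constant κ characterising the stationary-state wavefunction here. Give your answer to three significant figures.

κ = 4.56

Since E < V₀ the TISE in this region is ψ'' = κ²ψ with κ = √(2m(V₀ − E))/ℏ.
κ = √(2 × 1 × 10.415) = 4.564.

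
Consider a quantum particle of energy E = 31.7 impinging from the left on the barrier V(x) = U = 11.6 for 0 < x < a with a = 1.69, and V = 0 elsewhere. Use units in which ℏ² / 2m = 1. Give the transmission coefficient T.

T = 0.953

Above the barrier the interior wavenumber is k₂ = √(2m(E − U))/ℏ = 4.483, giving phase k₂a = 7.577.
T = [1 + U² sin²(k₂a) / (4E(E − U))]⁻¹ = 1/1.049 = 0.953.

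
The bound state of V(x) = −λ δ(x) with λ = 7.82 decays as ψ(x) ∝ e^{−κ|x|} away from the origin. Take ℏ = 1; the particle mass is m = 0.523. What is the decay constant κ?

κ = 4.09

Integrating the TISE across x = 0 gives the cusp condition ψ'(0⁺) − ψ'(0⁻) = −(2mλ/ℏ²)ψ(0).
With ψ ∝ e^{−κ|x|} this yields −2κ = −2mλ/ℏ², so κ = mλ/ℏ² = 4.090.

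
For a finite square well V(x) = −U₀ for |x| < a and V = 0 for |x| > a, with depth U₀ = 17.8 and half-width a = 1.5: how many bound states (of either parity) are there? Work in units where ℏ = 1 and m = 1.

The dimensionless depth is z₀ = a√(2mU₀)/ℏ = 1.5 × √(35.60) = 8.950.
The even/odd transcendental equations gain one root per π/2 in z₀, giving N = 1 + ⌊2z₀/π⌋ = 1 + ⌊5.698⌋ = 6.

N = 6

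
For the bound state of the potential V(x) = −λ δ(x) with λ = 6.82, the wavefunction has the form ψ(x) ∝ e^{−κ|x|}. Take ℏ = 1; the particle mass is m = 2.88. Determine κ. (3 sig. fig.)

Integrating the TISE across x = 0 gives the cusp condition ψ'(0⁺) − ψ'(0⁻) = −(2mλ/ℏ²)ψ(0).
With ψ ∝ e^{−κ|x|} this yields −2κ = −2mλ/ℏ², so κ = mλ/ℏ² = 19.64.

κ = 19.6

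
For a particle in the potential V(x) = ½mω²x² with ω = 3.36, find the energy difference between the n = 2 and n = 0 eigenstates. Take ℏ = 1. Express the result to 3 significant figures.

E_n = ℏω(n + ½), so ΔE = (2 − 0) ℏω = 2 × 3.36 = 6.720.

ΔE = 6.72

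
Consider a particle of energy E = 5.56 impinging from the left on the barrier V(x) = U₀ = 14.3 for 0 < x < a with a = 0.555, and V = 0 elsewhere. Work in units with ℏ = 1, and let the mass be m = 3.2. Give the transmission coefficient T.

E < U₀: inside the barrier ψ ∝ e^{±κx} with κ = √(2m(U₀ − E))/ℏ = 7.479.
κa = 4.151, sinh(κa) = 31.74.
Matching ψ, ψ′ at both faces gives T = [1 + U₀² sinh²(κa) / (4E(U₀ − E))]⁻¹ = 1/1061 = 0.000943.

T = 0.000943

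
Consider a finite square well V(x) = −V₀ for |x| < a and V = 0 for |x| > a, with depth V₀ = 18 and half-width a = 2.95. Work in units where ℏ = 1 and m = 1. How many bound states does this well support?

N = 12

Define the well-strength parameter z₀ = (a/ℏ)√(2mV₀) = 2.95 × √(2·1·18) = 17.70.
The even/odd transcendental equations gain one root per π/2 in z₀, giving N = 1 + ⌊2z₀/π⌋ = 1 + ⌊11.27⌋ = 12.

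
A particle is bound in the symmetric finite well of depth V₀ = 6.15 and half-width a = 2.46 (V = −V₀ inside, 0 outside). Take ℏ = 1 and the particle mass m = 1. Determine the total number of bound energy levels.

Define the well-strength parameter z₀ = (a/ℏ)√(2mV₀) = 2.46 × √(2·1·6.15) = 8.628.
The even/odd transcendental equations gain one root per π/2 in z₀, giving N = 1 + ⌊2z₀/π⌋ = 1 + ⌊5.492⌋ = 6.

N = 6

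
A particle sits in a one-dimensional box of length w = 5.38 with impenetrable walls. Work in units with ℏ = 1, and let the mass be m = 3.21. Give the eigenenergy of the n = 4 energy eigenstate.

Requiring ψ(0) = ψ(w) = 0 quantises k = nπ/w, hence E_n = ℏ²k²/2m = n²π²ℏ²/(2mw²).
E_4 = 4² × π² / (2 × 3.21 × 5.38²) = 0.8498.

E = 0.850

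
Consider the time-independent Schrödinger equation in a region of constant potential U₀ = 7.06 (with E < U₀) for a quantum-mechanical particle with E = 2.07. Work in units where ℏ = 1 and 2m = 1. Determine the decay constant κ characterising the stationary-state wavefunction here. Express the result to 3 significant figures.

Since E < U₀ the TISE in this region is ψ'' = κ²ψ with κ = √(2m(U₀ − E))/ℏ.
κ = √(2 × 0.5 × 4.99) = 2.234.

κ = 2.23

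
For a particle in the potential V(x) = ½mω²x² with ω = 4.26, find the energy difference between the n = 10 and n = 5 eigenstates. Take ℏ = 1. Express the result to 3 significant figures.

ΔE = 21.3

E_n = ℏω(n + ½), so ΔE = (10 − 5) ℏω = 5 × 4.26 = 21.30.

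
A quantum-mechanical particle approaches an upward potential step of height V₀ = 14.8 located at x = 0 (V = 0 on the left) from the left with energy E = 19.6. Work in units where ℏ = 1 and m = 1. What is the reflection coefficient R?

On each side the TISE gives plane waves with k = √(2m(E − V))/ℏ: k₁ = √(2·1·19.6) = 6.261, k₂ = √(2·1·4.8) = 3.098.
Continuity of ψ and ψ′ at the step yields the reflection amplitude r = (k₁ − k₂)/(k₁ + k₂) = 0.3379; thus R = |r|² = 0.1142, T = 0.8858.

R = 0.114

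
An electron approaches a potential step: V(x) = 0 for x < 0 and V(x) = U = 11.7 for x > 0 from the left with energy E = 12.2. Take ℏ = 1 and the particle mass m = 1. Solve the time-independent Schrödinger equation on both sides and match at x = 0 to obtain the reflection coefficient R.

The wavenumbers are k₁ = √(2mE)/ℏ = 4.940 on the left and k₂ = √(2m(E − U))/ℏ = 1.000 on the right.
Continuity of ψ and ψ′ at the step yields the reflection amplitude r = (k₁ − k₂)/(k₁ + k₂) = 0.6633; thus R = |r|² = 0.4399, T = 0.5601.

R = 0.440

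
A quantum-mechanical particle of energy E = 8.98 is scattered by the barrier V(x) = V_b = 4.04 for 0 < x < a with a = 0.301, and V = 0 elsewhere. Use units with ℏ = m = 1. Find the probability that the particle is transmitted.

Above the barrier the interior wavenumber is k₂ = √(2m(E − V_b))/ℏ = 3.143, giving phase k₂a = 0.9461.
T = [1 + V_b² sin²(k₂a) / (4E(E − V_b))]⁻¹ = 1/1.061 = 0.943.

T = 0.943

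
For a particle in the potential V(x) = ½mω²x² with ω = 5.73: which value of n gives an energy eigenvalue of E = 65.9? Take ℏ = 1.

n = 11

E_n = ℏω(n + ½) ⇒ n = E/(ℏω) − ½ = 65.9/5.73 − 0.5 = 11.001 → n = 11.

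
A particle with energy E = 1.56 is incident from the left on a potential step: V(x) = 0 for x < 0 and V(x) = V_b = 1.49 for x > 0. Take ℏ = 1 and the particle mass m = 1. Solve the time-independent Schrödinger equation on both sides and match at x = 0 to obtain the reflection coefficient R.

The wavenumbers are k₁ = √(2mE)/ℏ = 1.766 on the left and k₂ = √(2m(E − V_b))/ℏ = 0.3742 on the right.
Continuity of ψ and ψ′ at the step yields the reflection amplitude r = (k₁ − k₂)/(k₁ + k₂) = 0.6504; thus R = |r|² = 0.4230, T = 0.5770.

R = 0.423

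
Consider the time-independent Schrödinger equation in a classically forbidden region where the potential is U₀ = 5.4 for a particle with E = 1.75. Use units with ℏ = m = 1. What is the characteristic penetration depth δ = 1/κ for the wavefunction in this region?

Since E < U₀ the TISE in this region is ψ'' = κ²ψ with κ = √(2m(U₀ − E))/ℏ.
κ = √(2 × 1 × 3.65) = 2.702. The penetration depth is δ = 1/κ = 0.370.

δ = 0.370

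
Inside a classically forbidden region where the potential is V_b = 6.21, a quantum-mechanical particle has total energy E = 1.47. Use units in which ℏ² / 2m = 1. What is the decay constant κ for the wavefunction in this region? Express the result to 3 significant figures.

Since E < V_b the TISE in this region is ψ'' = κ²ψ with κ = √(2m(V_b − E))/ℏ.
κ = √(2 × 0.5 × 4.74) = 2.177.

κ = 2.18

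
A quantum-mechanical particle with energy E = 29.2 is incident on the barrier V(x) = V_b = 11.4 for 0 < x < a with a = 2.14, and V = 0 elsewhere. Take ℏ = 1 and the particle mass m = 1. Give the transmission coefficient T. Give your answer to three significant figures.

E > V_b: inside the barrier k₂ = √(2m(E − V_b))/ℏ = 5.967, k₂a = 12.77.
T = [1 + V_b² sin²(k₂a) / (4E(E − V_b))]⁻¹ = 1/1.003 = 0.997.

T = 0.997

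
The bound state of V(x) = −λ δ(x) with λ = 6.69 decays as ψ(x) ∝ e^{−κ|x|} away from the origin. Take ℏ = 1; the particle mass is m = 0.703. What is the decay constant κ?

Integrate −(ℏ²/2m)ψ'' − λδ(x)ψ = Eψ from −ε to +ε: the ψ'' term gives ψ'(0⁺) − ψ'(0⁻) and the δ term gives −(2mλ/ℏ²)ψ(0).
With ψ ∝ e^{−κ|x|} this yields −2κ = −2mλ/ℏ², so κ = mλ/ℏ² = 4.703.

κ = 4.70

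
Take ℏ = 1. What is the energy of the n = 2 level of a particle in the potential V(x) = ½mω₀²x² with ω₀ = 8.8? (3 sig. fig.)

E = 22.0

The oscillator eigenvalues are E_n = ℏω₀(n + ½), so E_2 = 8.8 × 2.5 = 22.00.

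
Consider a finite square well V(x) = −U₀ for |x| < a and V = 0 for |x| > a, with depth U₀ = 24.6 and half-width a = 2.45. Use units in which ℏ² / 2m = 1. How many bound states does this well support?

Define the well-strength parameter z₀ = (a/ℏ)√(2mU₀) = 2.45 × √(2·0.5·24.6) = 12.15.
A new bound state (alternating even/odd) appears each time z₀ passes a multiple of π/2, so N = ⌊2z₀/π⌋ + 1 = ⌊7.736⌋ + 1 = 8.

N = 8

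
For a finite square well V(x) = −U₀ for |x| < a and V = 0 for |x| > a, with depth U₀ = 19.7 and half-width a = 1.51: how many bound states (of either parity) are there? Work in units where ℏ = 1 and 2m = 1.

N = 5

Define the well-strength parameter z₀ = (a/ℏ)√(2mU₀) = 1.51 × √(2·0.5·19.7) = 6.702.
The even/odd transcendental equations gain one root per π/2 in z₀, giving N = 1 + ⌊2z₀/π⌋ = 1 + ⌊4.267⌋ = 5.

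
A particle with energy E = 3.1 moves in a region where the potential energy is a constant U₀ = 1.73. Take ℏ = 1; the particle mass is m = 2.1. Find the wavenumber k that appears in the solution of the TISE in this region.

k = 2.40

With E > U₀ the solution is oscillatory, ψ ∝ e^{±ikx} with k = √(2m(E − U₀))/ℏ.
k = √(2 × 2.1 × 1.37) = 2.399.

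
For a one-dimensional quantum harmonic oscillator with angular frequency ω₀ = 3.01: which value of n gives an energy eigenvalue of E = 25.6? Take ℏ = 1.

n = 8

Invert E_n = (n + ½)ℏω₀: n = E/ℏω₀ − ½ = 8.005, so n = 8.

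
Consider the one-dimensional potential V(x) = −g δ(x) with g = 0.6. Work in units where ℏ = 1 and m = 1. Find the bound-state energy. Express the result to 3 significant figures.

The bound state is ψ(x) = √κ e^{−κ|x|}. The derivative jump ψ'(0⁺) − ψ'(0⁻) = −(2mg/ℏ²)ψ(0) fixes κ = mg/ℏ² = 0.6000.
Then E = −ℏ²κ²/(2m) = −mg²/(2ℏ²) = -0.1800.

E = -0.180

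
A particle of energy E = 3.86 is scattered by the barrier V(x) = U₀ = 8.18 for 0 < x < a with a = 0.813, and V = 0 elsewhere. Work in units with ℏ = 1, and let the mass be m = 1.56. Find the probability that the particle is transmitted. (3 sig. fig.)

E < U₀: inside the barrier ψ ∝ e^{±κx} with κ = √(2m(U₀ − E))/ℏ = 3.671.
κa = 2.985, sinh(κa) = 9.866.
The exact tunnelling result is T⁻¹ = 1 + U₀² sinh²(κa) / [4E(U₀ − E)] = 98.64, so T = 0.0101.

T = 0.0101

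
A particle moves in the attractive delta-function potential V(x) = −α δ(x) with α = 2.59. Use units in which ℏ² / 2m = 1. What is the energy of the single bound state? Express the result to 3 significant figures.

E = -1.68

For x ≠ 0 the bound state is ψ ∝ e^{−κ|x|}; integrating the TISE across the delta gives the cusp condition 2κ = 2mα/ℏ², so κ = 1.295.
Then E = −ℏ²κ²/(2m) = −mα²/(2ℏ²) = -1.677.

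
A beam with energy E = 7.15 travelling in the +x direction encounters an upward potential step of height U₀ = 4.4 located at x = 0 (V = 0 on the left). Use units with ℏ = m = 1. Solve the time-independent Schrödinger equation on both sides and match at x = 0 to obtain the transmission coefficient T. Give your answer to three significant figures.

T = 0.945

The wavenumbers are k₁ = √(2mE)/ℏ = 3.782 on the left and k₂ = √(2m(E − U₀))/ℏ = 2.345 on the right.
Matching ψ and ψ′ at x = 0 gives r = (k₁ − k₂)/(k₁ + k₂), so R = r² = 0.05496 and T = 1 − R = 0.9450.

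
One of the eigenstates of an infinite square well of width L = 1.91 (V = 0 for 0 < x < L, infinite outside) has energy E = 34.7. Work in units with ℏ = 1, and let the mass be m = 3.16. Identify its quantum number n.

n = 9

From E_n = n²π²ℏ²/(2mL²) invert to n = √(2mL²E)/(πℏ).
n = (1.91/π) × √(2 × 3.16 × 34.7) = 9.003 → n = 9.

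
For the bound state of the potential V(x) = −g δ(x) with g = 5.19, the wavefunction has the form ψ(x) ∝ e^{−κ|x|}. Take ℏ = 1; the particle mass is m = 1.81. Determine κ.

Integrating the TISE across x = 0 gives the cusp condition ψ'(0⁺) − ψ'(0⁻) = −(2mg/ℏ²)ψ(0).
With ψ ∝ e^{−κ|x|} this yields −2κ = −2mg/ℏ², so κ = mg/ℏ² = 9.394.

κ = 9.39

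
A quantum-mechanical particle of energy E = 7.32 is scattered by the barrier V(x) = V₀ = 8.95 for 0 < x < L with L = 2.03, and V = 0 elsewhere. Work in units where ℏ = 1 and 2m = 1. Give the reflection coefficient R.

E < V₀: inside the barrier ψ ∝ e^{±κx} with κ = √(2m(V₀ − E))/ℏ = 1.277.
κL = 2.592, sinh(κL) = 6.639.
The exact tunnelling result is T⁻¹ = 1 + V₀² sinh²(κL) / [4E(V₀ − E)] = 74.98, so T = 0.0133.
R = 1 − T = 0.987.

R = 0.987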